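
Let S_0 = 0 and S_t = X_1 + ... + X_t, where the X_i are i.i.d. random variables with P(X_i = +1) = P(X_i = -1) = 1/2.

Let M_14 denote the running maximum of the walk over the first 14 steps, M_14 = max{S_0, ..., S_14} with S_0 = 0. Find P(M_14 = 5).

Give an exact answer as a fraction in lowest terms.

Let M_14 = max(S_0,...,S_14). Use the reflection principle: for j ≥ 1, #{paths with M_14 ≥ j} = #{S_14 ≥ j} + #{S_14 ≥ j+1}.
By reflection, #{M_14 ≥ 5} = #{S_14 ≥ 5} + #{S_14 ≥ 6} = 1471 + 1471 = 2942.
#{M_14 ≥ 6} = #{S_14 ≥ 6} + #{S_14 ≥ 7} = 1471 + 470 = 1941.
#{M_14 = 5} = 2942 - 1941 = 1001.
P(M_14 = 5) = 1001/16384 = 1001/16384

Answer: 1001/16384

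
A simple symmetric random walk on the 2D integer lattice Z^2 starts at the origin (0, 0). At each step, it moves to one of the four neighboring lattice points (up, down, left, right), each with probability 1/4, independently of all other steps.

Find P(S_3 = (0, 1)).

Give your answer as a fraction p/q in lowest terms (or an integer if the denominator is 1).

Answer: 9/64

Derivation:
Let h be the number of horizontal steps (so 3-h are vertical). To end at (0,1) need (h+0)/2 right-steps and ((3-h)+1)/2 up-steps.
Sum over h with 0 ≤ h ≤ 2, h ≡ 0 (mod 2), 3-h ≡ 1 (mod 2):
h=0: C(3,0)·C(0,0)·C(3,2) = 1·1·3 = 3
h=2: C(3,2)·C(2,1)·C(1,1) = 3·2·1 = 6
Total favorable: 9
Total paths: 4^3 = 64
P = 9/64 = 9/64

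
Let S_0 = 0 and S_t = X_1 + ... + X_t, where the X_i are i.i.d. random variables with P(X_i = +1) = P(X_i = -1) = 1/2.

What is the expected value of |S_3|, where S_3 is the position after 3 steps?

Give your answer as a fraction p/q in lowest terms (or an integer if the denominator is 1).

Answer: 3/2

Derivation:
S_3 takes values m ≡ 1 (mod 2) with |m| ≤ 3; P(S_3=m) = C(3,(3+m)/2)/2^3.
Total paths: 2^3 = 8
Distribution: P(S=-3)=1/8, P(S=-1)=3/8, P(S=1)=3/8, P(S=3)=1/8
E[|S_3|] = Σ_m |m|·P(S_3=m) = 12/8 = 3/2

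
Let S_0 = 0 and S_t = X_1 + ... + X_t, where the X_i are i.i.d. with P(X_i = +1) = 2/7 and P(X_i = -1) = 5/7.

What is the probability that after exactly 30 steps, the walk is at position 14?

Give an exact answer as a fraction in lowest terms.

To reach position 14 after 30 steps: need 22 steps of +1 and 8 steps of -1.
Number of such sequences: C(30,22) = 5852925
Each has probability (2/7)^22 · (5/7)^8 = 1638400000000/22539340290692258087863249
P = 5852925 · 1638400000000/22539340290692258087863249 = 9589432320000000000/22539340290692258087863249

Answer: 9589432320000000000/22539340290692258087863249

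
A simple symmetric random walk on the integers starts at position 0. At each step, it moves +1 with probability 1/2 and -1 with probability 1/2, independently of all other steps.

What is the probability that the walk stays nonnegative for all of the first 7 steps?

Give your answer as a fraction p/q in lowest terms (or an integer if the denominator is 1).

Let f(t,s) = #length-t paths at position s with S_1..S_t all ≥ 0.
f(t,s) = f(t-1,s-1) + f(t-1,s+1) for s ≥ 0; f(t,s) = 0 for s < 0.
t=0: f(0,0)=1
t=1: f(1,1)=1
t=2: f(2,0)=1 f(2,2)=1
t=3: f(3,1)=2 f(3,3)=1
t=4: f(4,0)=2 f(4,2)=3 f(4,4)=1
t=5: f(5,1)=5 f(5,3)=4 f(5,5)=1
t=6: f(6,0)=5 f(6,2)=9 f(6,4)=5 f(6,6)=1
t=7: f(7,1)=14 f(7,3)=14 f(7,5)=6 f(7,7)=1
Σ_s f(7,s) = 35
P = 35/128 = 35/128

Answer: 35/128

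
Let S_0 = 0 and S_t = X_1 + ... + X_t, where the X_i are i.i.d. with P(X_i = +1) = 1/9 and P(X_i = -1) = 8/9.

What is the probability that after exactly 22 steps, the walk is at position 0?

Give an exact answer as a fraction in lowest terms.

Answer: 2019871579701248/328256967394537077627

Derivation:
To be at 0 after 22 steps: need exactly 11 steps of +1 and 11 of -1.
Number of such sequences: C(22,11) = 705432
Each has probability (1/9)^11 · (8/9)^11 = 8589934592/984770902183611232881
P = 705432 · 8589934592/984770902183611232881 = 2019871579701248/328256967394537077627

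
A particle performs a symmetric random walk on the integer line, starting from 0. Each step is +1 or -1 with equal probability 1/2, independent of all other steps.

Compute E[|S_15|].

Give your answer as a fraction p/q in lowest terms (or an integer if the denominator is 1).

S_15 takes values m ≡ 1 (mod 2) with |m| ≤ 15; P(S_15=m) = C(15,(15+m)/2)/2^15.
Total paths: 2^15 = 32768
Distribution: P(S=-15)=1/32768, P(S=-13)=15/32768, P(S=-11)=105/32768, P(S=-9)=455/32768, P(S=-7)=1365/32768, P(S=-5)=3003/32768, P(S=-3)=5005/32768, P(S=-1)=6435/32768, P(S=1)=6435/32768, P(S=3)=5005/32768, P(S=5)=3003/32768, P(S=7)=1365/32768, P(S=9)=455/32768, P(S=11)=105/32768, P(S=13)=15/32768, P(S=15)=1/32768
E[|S_15|] = Σ_m |m|·P(S_15=m) = 102960/32768 = 6435/2048

Answer: 6435/2048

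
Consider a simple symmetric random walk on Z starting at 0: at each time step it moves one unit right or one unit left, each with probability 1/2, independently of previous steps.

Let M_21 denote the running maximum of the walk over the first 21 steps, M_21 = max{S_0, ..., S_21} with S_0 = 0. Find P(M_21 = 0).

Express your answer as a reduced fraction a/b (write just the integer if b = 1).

Let M_21 = max(S_0,...,S_21). Use the reflection principle: for j ≥ 1, #{paths with M_21 ≥ j} = #{S_21 ≥ j} + #{S_21 ≥ j+1}.
P(M_21 ≥ 0) = 1 since S_0 = 0, so #{M_21 ≥ 0} = 2097152.
#{M_21 ≥ 1} = #{S_21 ≥ 1} + #{S_21 ≥ 2} = 1048576 + 695860 = 1744436.
#{M_21 = 0} = 2097152 - 1744436 = 352716.
P(M_21 = 0) = 352716/2097152 = 88179/524288

Answer: 88179/524288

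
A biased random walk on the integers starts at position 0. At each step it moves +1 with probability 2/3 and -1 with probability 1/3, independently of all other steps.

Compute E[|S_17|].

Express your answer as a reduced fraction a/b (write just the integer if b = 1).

S_17 takes values m ≡ 1 (mod 2) with |m| ≤ 17; P(S_17=m) = C(17,(17+m)/2) · (2/3)^((17+m)/2) · (1/3)^((17-m)/2).
Distribution: P(S=-17)=1/129140163, P(S=-15)=34/129140163, P(S=-13)=544/129140163, P(S=-11)=5440/129140163, P(S=-9)=38080/129140163, P(S=-7)=198016/129140163, P(S=-5)=792064/129140163, P(S=-3)=2489344/129140163, P(S=-1)=6223360/129140163, P(S=1)=12446720/129140163, P(S=3)=19914752/129140163, P(S=5)=25346048/129140163, P(S=7)=25346048/129140163, P(S=9)=19496960/129140163, P(S=11)=11141120/129140163, P(S=13)=4456448/129140163, P(S=15)=1114112/129140163, P(S=17)=131072/129140163
E[|S_17|] = Σ_m |m|·P(S_17=m) = 85632247/14348907

Answer: 85632247/14348907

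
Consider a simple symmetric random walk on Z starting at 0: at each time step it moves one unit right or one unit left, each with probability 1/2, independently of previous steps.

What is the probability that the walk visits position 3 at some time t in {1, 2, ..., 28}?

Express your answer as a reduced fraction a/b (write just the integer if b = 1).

Count via complement. Let g(t,s) = #length-t paths at position s with S_1..S_t all ≠ 3.
g(t,s) = g(t-1,s-1) + g(t-1,s+1) for s ≠ 3; g(t,3) = 0.
t=0: g(0,0)=1
t=1: g(1,-1)=1 g(1,1)=1
t=2: g(2,-2)=1 g(2,0)=2 g(2,2)=1
t=3: g(3,-3)=1 g(3,-1)=3 g(3,1)=3
t=4: g(4,-4)=1 g(4,-2)=4 g(4,0)=6 g(4,2)=3
t=5: g(5,-5)=1 g(5,-3)=5 g(5,-1)=10 g(5,1)=9
t=6: g(6,-6)=1 g(6,-4)=6 g(6,-2)=15 g(6,0)=19 g(6,2)=9
t=7: g(7,-7)=1 g(7,-5)=7 g(7,-3)=21 g(7,-1)=34 g(7,1)=28
t=8: g(8,-8)=1 g(8,-6)=8 g(8,-4)=28 g(8,-2)=55 g(8,0)=62 g(8,2)=28
t=9: g(9,-9)=1 g(9,-7)=9 g(9,-5)=36 g(9,-3)=83 g(9,-1)=117 g(9,1)=90
t=10: g(10,-10)=1 g(10,-8)=10 g(10,-6)=45 g(10,-4)=119 g(10,-2)=200 g(10,0)=207 g(10,2)=90
t=11: g(11,-11)=1 g(11,-9)=11 g(11,-7)=55 g(11,-5)=164 g(11,-3)=319 g(11,-1)=407 g(11,1)=297
t=12: g(12,-12)=1 g(12,-10)=12 g(12,-8)=66 g(12,-6)=219 g(12,-4)=483 g(12,-2)=726 g(12,0)=704 g(12,2)=297
t=13: g(13,-13)=1 g(13,-11)=13 g(13,-9)=78 g(13,-7)=285 g(13,-5)=702 g(13,-3)=1209 g(13,-1)=1430 g(13,1)=1001
t=14: g(14,-14)=1 g(14,-12)=14 g(14,-10)=91 g(14,-8)=363 g(14,-6)=987 g(14,-4)=1911 g(14,-2)=2639 g(14,0)=2431 g(14,2)=1001
t=15: g(15,-15)=1 g(15,-13)=15 g(15,-11)=105 g(15,-9)=454 g(15,-7)=1350 g(15,-5)=2898 g(15,-3)=4550 g(15,-1)=5070 g(15,1)=3432
t=16: g(16,-16)=1 g(16,-14)=16 g(16,-12)=120 g(16,-10)=559 g(16,-8)=1804 g(16,-6)=4248 g(16,-4)=7448 g(16,-2)=9620 g(16,0)=8502 g(16,2)=3432
t=17: g(17,-17)=1 g(17,-15)=17 g(17,-13)=136 g(17,-11)=679 g(17,-9)=2363 g(17,-7)=6052 g(17,-5)=11696 g(17,-3)=17068 g(17,-1)=18122 g(17,1)=11934
t=18: g(18,-18)=1 g(18,-16)=18 g(18,-14)=153 g(18,-12)=815 g(18,-10)=3042 g(18,-8)=8415 g(18,-6)=17748 g(18,-4)=28764 g(18,-2)=35190 g(18,0)=30056 g(18,2)=11934
t=19: g(19,-19)=1 g(19,-17)=19 g(19,-15)=171 g(19,-13)=968 g(19,-11)=3857 g(19,-9)=11457 g(19,-7)=26163 g(19,-5)=46512 g(19,-3)=63954 g(19,-1)=65246 g(19,1)=41990
t=20: g(20,-20)=1 g(20,-18)=20 g(20,-16)=190 g(20,-14)=1139 g(20,-12)=4825 g(20,-10)=15314 g(20,-8)=37620 g(20,-6)=72675 g(20,-4)=110466 g(20,-2)=129200 g(20,0)=107236 g(20,2)=41990
t=21: g(21,-21)=1 g(21,-19)=21 g(21,-17)=210 g(21,-15)=1329 g(21,-13)=5964 g(21,-11)=20139 g(21,-9)=52934 g(21,-7)=110295 g(21,-5)=183141 g(21,-3)=239666 g(21,-1)=236436 g(21,1)=149226
t=22: g(22,-22)=1 g(22,-20)=22 g(22,-18)=231 g(22,-16)=1539 g(22,-14)=7293 g(22,-12)=26103 g(22,-10)=73073 g(22,-8)=163229 g(22,-6)=293436 g(22,-4)=422807 g(22,-2)=476102 g(22,0)=385662 g(22,2)=149226
t=23: g(23,-23)=1 g(23,-21)=23 g(23,-19)=253 g(23,-17)=1770 g(23,-15)=8832 g(23,-13)=33396 g(23,-11)=99176 g(23,-9)=236302 g(23,-7)=456665 g(23,-5)=716243 g(23,-3)=898909 g(23,-1)=861764 g(23,1)=534888
t=24: g(24,-24)=1 g(24,-22)=24 g(24,-20)=276 g(24,-18)=2023 g(24,-16)=10602 g(24,-14)=42228 g(24,-12)=132572 g(24,-10)=335478 g(24,-8)=692967 g(24,-6)=1172908 g(24,-4)=1615152 g(24,-2)=1760673 g(24,0)=1396652 g(24,2)=534888
t=25: g(25,-25)=1 g(25,-23)=25 g(25,-21)=300 g(25,-19)=2299 g(25,-17)=12625 g(25,-15)=52830 g(25,-13)=174800 g(25,-11)=468050 g(25,-9)=1028445 g(25,-7)=1865875 g(25,-5)=2788060 g(25,-3)=3375825 g(25,-1)=3157325 g(25,1)=1931540
t=26: g(26,-26)=1 g(26,-24)=26 g(26,-22)=325 g(26,-20)=2599 g(26,-18)=14924 g(26,-16)=65455 g(26,-14)=227630 g(26,-12)=642850 g(26,-10)=1496495 g(26,-8)=2894320 g(26,-6)=4653935 g(26,-4)=6163885 g(26,-2)=6533150 g(26,0)=5088865 g(26,2)=1931540
t=27: g(27,-27)=1 g(27,-25)=27 g(27,-23)=351 g(27,-21)=2924 g(27,-19)=17523 g(27,-17)=80379 g(27,-15)=293085 g(27,-13)=870480 g(27,-11)=2139345 g(27,-9)=4390815 g(27,-7)=7548255 g(27,-5)=10817820 g(27,-3)=12697035 g(27,-1)=11622015 g(27,1)=7020405
t=28: g(28,-28)=1 g(28,-26)=28 g(28,-24)=378 g(28,-22)=3275 g(28,-20)=20447 g(28,-18)=97902 g(28,-16)=373464 g(28,-14)=1163565 g(28,-12)=3009825 g(28,-10)=6530160 g(28,-8)=11939070 g(28,-6)=18366075 g(28,-4)=23514855 g(28,-2)=24319050 g(28,0)=18642420 g(28,2)=7020405
Paths never hitting 3: Σ_s g(28,s) = 115000920
Paths hitting 3: 2^28 - 115000920 = 153434536
P = 153434536/268435456 = 19179317/33554432

Answer: 19179317/33554432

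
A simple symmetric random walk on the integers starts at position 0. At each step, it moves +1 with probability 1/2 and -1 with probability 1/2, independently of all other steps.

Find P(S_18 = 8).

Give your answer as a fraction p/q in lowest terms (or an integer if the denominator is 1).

To reach position 8 after 18 steps: need 13 steps of +1 and 5 of -1.
Favorable paths: C(18,13) = 8568
Total paths: 2^18 = 262144
P = 8568/262144 = 1071/32768

Answer: 1071/32768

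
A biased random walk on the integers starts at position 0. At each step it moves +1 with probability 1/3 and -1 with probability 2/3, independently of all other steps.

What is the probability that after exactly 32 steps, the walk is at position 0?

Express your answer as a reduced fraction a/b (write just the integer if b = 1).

Answer: 4376933826560/205891132094649

Derivation:
To be at 0 after 32 steps: need exactly 16 steps of +1 and 16 of -1.
Number of such sequences: C(32,16) = 601080390
Each has probability (1/3)^16 · (2/3)^16 = 65536/1853020188851841
P = 601080390 · 65536/1853020188851841 = 4376933826560/205891132094649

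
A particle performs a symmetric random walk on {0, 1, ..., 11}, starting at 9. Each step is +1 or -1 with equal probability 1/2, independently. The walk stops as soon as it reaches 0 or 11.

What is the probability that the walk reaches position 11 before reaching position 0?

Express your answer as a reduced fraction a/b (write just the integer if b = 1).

Symmetric walk (p = 1/2): the harmonic-function argument gives P(hit 11 before 0 | start at 9) = a/N.
P = 9/11 = 9/11

Answer: 9/11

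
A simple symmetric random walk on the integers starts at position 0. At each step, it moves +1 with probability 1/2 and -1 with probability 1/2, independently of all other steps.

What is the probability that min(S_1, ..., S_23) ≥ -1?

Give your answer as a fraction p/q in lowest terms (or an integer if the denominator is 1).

Answer: 676039/2097152

Derivation:
Let f(t,s) = #length-t paths at position s with S_1..S_t all ≥ -1.
f(t,s) = f(t-1,s-1) + f(t-1,s+1) for s ≥ -1; f(t,s) = 0 for s < -1.
t=0: f(0,0)=1
t=1: f(1,-1)=1 f(1,1)=1
t=2: f(2,0)=2 f(2,2)=1
t=3: f(3,-1)=2 f(3,1)=3 f(3,3)=1
t=4: f(4,0)=5 f(4,2)=4 f(4,4)=1
t=5: f(5,-1)=5 f(5,1)=9 f(5,3)=5 f(5,5)=1
t=6: f(6,0)=14 f(6,2)=14 f(6,4)=6 f(6,6)=1
t=7: f(7,-1)=14 f(7,1)=28 f(7,3)=20 f(7,5)=7 f(7,7)=1
t=8: f(8,0)=42 f(8,2)=48 f(8,4)=27 f(8,6)=8 f(8,8)=1
t=9: f(9,-1)=42 f(9,1)=90 f(9,3)=75 f(9,5)=35 f(9,7)=9 f(9,9)=1
t=10: f(10,0)=132 f(10,2)=165 f(10,4)=110 f(10,6)=44 f(10,8)=10 f(10,10)=1
t=11: f(11,-1)=132 f(11,1)=297 f(11,3)=275 f(11,5)=154 f(11,7)=54 f(11,9)=11 f(11,11)=1
t=12: f(12,0)=429 f(12,2)=572 f(12,4)=429 f(12,6)=208 f(12,8)=65 f(12,10)=12 f(12,12)=1
t=13: f(13,-1)=429 f(13,1)=1001 f(13,3)=1001 f(13,5)=637 f(13,7)=273 f(13,9)=77 f(13,11)=13 f(13,13)=1
t=14: f(14,0)=1430 f(14,2)=2002 f(14,4)=1638 f(14,6)=910 f(14,8)=350 f(14,10)=90 f(14,12)=14 f(14,14)=1
t=15: f(15,-1)=1430 f(15,1)=3432 f(15,3)=3640 f(15,5)=2548 f(15,7)=1260 f(15,9)=440 f(15,11)=104 f(15,13)=15 f(15,15)=1
t=16: f(16,0)=4862 f(16,2)=7072 f(16,4)=6188 f(16,6)=3808 f(16,8)=1700 f(16,10)=544 f(16,12)=119 f(16,14)=16 f(16,16)=1
t=17: f(17,-1)=4862 f(17,1)=11934 f(17,3)=13260 f(17,5)=9996 f(17,7)=5508 f(17,9)=2244 f(17,11)=663 f(17,13)=135 f(17,15)=17 f(17,17)=1
t=18: f(18,0)=16796 f(18,2)=25194 f(18,4)=23256 f(18,6)=15504 f(18,8)=7752 f(18,10)=2907 f(18,12)=798 f(18,14)=152 f(18,16)=18 f(18,18)=1
t=19: f(19,-1)=16796 f(19,1)=41990 f(19,3)=48450 f(19,5)=38760 f(19,7)=23256 f(19,9)=10659 f(19,11)=3705 f(19,13)=950 f(19,15)=170 f(19,17)=19 f(19,19)=1
t=20: f(20,0)=58786 f(20,2)=90440 f(20,4)=87210 f(20,6)=62016 f(20,8)=33915 f(20,10)=14364 f(20,12)=4655 f(20,14)=1120 f(20,16)=189 f(20,18)=20 f(20,20)=1
t=21: f(21,-1)=58786 f(21,1)=149226 f(21,3)=177650 f(21,5)=149226 f(21,7)=95931 f(21,9)=48279 f(21,11)=19019 f(21,13)=5775 f(21,15)=1309 f(21,17)=209 f(21,19)=21 f(21,21)=1
t=22: f(22,0)=208012 f(22,2)=326876 f(22,4)=326876 f(22,6)=245157 f(22,8)=144210 f(22,10)=67298 f(22,12)=24794 f(22,14)=7084 f(22,16)=1518 f(22,18)=230 f(22,20)=22 f(22,22)=1
t=23: f(23,-1)=208012 f(23,1)=534888 f(23,3)=653752 f(23,5)=572033 f(23,7)=389367 f(23,9)=211508 f(23,11)=92092 f(23,13)=31878 f(23,15)=8602 f(23,17)=1748 f(23,19)=252 f(23,21)=23 f(23,23)=1
Σ_s f(23,s) = 2704156
P = 2704156/8388608 = 676039/2097152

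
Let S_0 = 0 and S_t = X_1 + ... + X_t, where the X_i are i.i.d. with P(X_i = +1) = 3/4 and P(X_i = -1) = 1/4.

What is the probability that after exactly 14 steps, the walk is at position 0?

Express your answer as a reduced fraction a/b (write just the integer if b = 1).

To be at 0 after 14 steps: need exactly 7 steps of +1 and 7 of -1.
Number of such sequences: C(14,7) = 3432
Each has probability (3/4)^7 · (1/4)^7 = 2187/268435456
P = 3432 · 2187/268435456 = 938223/33554432

Answer: 938223/33554432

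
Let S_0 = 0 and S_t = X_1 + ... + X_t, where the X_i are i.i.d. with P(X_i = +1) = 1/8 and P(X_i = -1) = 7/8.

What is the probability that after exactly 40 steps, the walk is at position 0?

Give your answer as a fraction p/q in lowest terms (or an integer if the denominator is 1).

To be at 0 after 40 steps: need exactly 20 steps of +1 and 20 of -1.
Number of such sequences: C(40,20) = 137846528820
Each has probability (1/8)^20 · (7/8)^20 = 79792266297612001/1329227995784915872903807060280344576
P = 137846528820 · 79792266297612001/1329227995784915872903807060280344576 = 2749771733951721848256092205/332306998946228968225951765070086144

Answer: 2749771733951721848256092205/332306998946228968225951765070086144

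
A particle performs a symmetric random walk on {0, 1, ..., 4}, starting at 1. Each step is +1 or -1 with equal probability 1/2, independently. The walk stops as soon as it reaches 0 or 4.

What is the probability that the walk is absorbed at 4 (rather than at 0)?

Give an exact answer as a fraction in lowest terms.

Answer: 1/4

Derivation:
Symmetric walk (p = 1/2): the harmonic-function argument gives P(hit 4 before 0 | start at 1) = a/N.
P = 1/4 = 1/4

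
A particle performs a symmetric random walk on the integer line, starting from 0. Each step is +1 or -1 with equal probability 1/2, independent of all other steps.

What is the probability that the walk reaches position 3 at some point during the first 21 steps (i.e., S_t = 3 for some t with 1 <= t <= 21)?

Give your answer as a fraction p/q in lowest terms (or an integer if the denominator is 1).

Count via complement. Let g(t,s) = #length-t paths at position s with S_1..S_t all ≠ 3.
g(t,s) = g(t-1,s-1) + g(t-1,s+1) for s ≠ 3; g(t,3) = 0.
t=0: g(0,0)=1
t=1: g(1,-1)=1 g(1,1)=1
t=2: g(2,-2)=1 g(2,0)=2 g(2,2)=1
t=3: g(3,-3)=1 g(3,-1)=3 g(3,1)=3
t=4: g(4,-4)=1 g(4,-2)=4 g(4,0)=6 g(4,2)=3
t=5: g(5,-5)=1 g(5,-3)=5 g(5,-1)=10 g(5,1)=9
t=6: g(6,-6)=1 g(6,-4)=6 g(6,-2)=15 g(6,0)=19 g(6,2)=9
t=7: g(7,-7)=1 g(7,-5)=7 g(7,-3)=21 g(7,-1)=34 g(7,1)=28
t=8: g(8,-8)=1 g(8,-6)=8 g(8,-4)=28 g(8,-2)=55 g(8,0)=62 g(8,2)=28
t=9: g(9,-9)=1 g(9,-7)=9 g(9,-5)=36 g(9,-3)=83 g(9,-1)=117 g(9,1)=90
t=10: g(10,-10)=1 g(10,-8)=10 g(10,-6)=45 g(10,-4)=119 g(10,-2)=200 g(10,0)=207 g(10,2)=90
t=11: g(11,-11)=1 g(11,-9)=11 g(11,-7)=55 g(11,-5)=164 g(11,-3)=319 g(11,-1)=407 g(11,1)=297
t=12: g(12,-12)=1 g(12,-10)=12 g(12,-8)=66 g(12,-6)=219 g(12,-4)=483 g(12,-2)=726 g(12,0)=704 g(12,2)=297
t=13: g(13,-13)=1 g(13,-11)=13 g(13,-9)=78 g(13,-7)=285 g(13,-5)=702 g(13,-3)=1209 g(13,-1)=1430 g(13,1)=1001
t=14: g(14,-14)=1 g(14,-12)=14 g(14,-10)=91 g(14,-8)=363 g(14,-6)=987 g(14,-4)=1911 g(14,-2)=2639 g(14,0)=2431 g(14,2)=1001
t=15: g(15,-15)=1 g(15,-13)=15 g(15,-11)=105 g(15,-9)=454 g(15,-7)=1350 g(15,-5)=2898 g(15,-3)=4550 g(15,-1)=5070 g(15,1)=3432
t=16: g(16,-16)=1 g(16,-14)=16 g(16,-12)=120 g(16,-10)=559 g(16,-8)=1804 g(16,-6)=4248 g(16,-4)=7448 g(16,-2)=9620 g(16,0)=8502 g(16,2)=3432
t=17: g(17,-17)=1 g(17,-15)=17 g(17,-13)=136 g(17,-11)=679 g(17,-9)=2363 g(17,-7)=6052 g(17,-5)=11696 g(17,-3)=17068 g(17,-1)=18122 g(17,1)=11934
t=18: g(18,-18)=1 g(18,-16)=18 g(18,-14)=153 g(18,-12)=815 g(18,-10)=3042 g(18,-8)=8415 g(18,-6)=17748 g(18,-4)=28764 g(18,-2)=35190 g(18,0)=30056 g(18,2)=11934
t=19: g(19,-19)=1 g(19,-17)=19 g(19,-15)=171 g(19,-13)=968 g(19,-11)=3857 g(19,-9)=11457 g(19,-7)=26163 g(19,-5)=46512 g(19,-3)=63954 g(19,-1)=65246 g(19,1)=41990
t=20: g(20,-20)=1 g(20,-18)=20 g(20,-16)=190 g(20,-14)=1139 g(20,-12)=4825 g(20,-10)=15314 g(20,-8)=37620 g(20,-6)=72675 g(20,-4)=110466 g(20,-2)=129200 g(20,0)=107236 g(20,2)=41990
t=21: g(21,-21)=1 g(21,-19)=21 g(21,-17)=210 g(21,-15)=1329 g(21,-13)=5964 g(21,-11)=20139 g(21,-9)=52934 g(21,-7)=110295 g(21,-5)=183141 g(21,-3)=239666 g(21,-1)=236436 g(21,1)=149226
Paths never hitting 3: Σ_s g(21,s) = 999362
Paths hitting 3: 2^21 - 999362 = 1097790
P = 1097790/2097152 = 548895/1048576

Answer: 548895/1048576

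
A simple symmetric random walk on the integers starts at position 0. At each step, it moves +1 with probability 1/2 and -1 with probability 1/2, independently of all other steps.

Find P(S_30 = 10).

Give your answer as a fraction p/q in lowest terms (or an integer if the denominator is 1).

Answer: 30045015/1073741824

Derivation:
To reach position 10 after 30 steps: need 20 steps of +1 and 10 of -1.
Favorable paths: C(30,20) = 30045015
Total paths: 2^30 = 1073741824
P = 30045015/1073741824 = 30045015/1073741824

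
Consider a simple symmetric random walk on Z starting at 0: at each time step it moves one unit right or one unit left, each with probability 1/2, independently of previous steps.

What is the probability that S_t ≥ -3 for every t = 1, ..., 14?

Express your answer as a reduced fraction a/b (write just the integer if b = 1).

Answer: 715/1024

Derivation:
Let f(t,s) = #length-t paths at position s with S_1..S_t all ≥ -3.
f(t,s) = f(t-1,s-1) + f(t-1,s+1) for s ≥ -3; f(t,s) = 0 for s < -3.
t=0: f(0,0)=1
t=1: f(1,-1)=1 f(1,1)=1
t=2: f(2,-2)=1 f(2,0)=2 f(2,2)=1
t=3: f(3,-3)=1 f(3,-1)=3 f(3,1)=3 f(3,3)=1
t=4: f(4,-2)=4 f(4,0)=6 f(4,2)=4 f(4,4)=1
t=5: f(5,-3)=4 f(5,-1)=10 f(5,1)=10 f(5,3)=5 f(5,5)=1
t=6: f(6,-2)=14 f(6,0)=20 f(6,2)=15 f(6,4)=6 f(6,6)=1
t=7: f(7,-3)=14 f(7,-1)=34 f(7,1)=35 f(7,3)=21 f(7,5)=7 f(7,7)=1
t=8: f(8,-2)=48 f(8,0)=69 f(8,2)=56 f(8,4)=28 f(8,6)=8 f(8,8)=1
t=9: f(9,-3)=48 f(9,-1)=117 f(9,1)=125 f(9,3)=84 f(9,5)=36 f(9,7)=9 f(9,9)=1
t=10: f(10,-2)=165 f(10,0)=242 f(10,2)=209 f(10,4)=120 f(10,6)=45 f(10,8)=10 f(10,10)=1
t=11: f(11,-3)=165 f(11,-1)=407 f(11,1)=451 f(11,3)=329 f(11,5)=165 f(11,7)=55 f(11,9)=11 f(11,11)=1
t=12: f(12,-2)=572 f(12,0)=858 f(12,2)=780 f(12,4)=494 f(12,6)=220 f(12,8)=66 f(12,10)=12 f(12,12)=1
t=13: f(13,-3)=572 f(13,-1)=1430 f(13,1)=1638 f(13,3)=1274 f(13,5)=714 f(13,7)=286 f(13,9)=78 f(13,11)=13 f(13,13)=1
t=14: f(14,-2)=2002 f(14,0)=3068 f(14,2)=2912 f(14,4)=1988 f(14,6)=1000 f(14,8)=364 f(14,10)=91 f(14,12)=14 f(14,14)=1
Σ_s f(14,s) = 11440
P = 11440/16384 = 715/1024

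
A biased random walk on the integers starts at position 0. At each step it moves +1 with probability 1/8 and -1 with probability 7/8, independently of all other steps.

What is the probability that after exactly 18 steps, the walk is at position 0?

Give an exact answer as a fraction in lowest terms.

To be at 0 after 18 steps: need exactly 9 steps of +1 and 9 of -1.
Number of such sequences: C(18,9) = 48620
Each has probability (1/8)^9 · (7/8)^9 = 40353607/18014398509481984
P = 48620 · 40353607/18014398509481984 = 490498093085/4503599627370496

Answer: 490498093085/4503599627370496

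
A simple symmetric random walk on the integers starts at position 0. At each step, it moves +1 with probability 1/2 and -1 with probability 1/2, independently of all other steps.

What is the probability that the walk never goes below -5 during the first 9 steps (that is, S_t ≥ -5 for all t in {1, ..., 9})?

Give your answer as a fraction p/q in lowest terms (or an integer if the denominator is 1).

Answer: 123/128

Derivation:
Let f(t,s) = #length-t paths at position s with S_1..S_t all ≥ -5.
f(t,s) = f(t-1,s-1) + f(t-1,s+1) for s ≥ -5; f(t,s) = 0 for s < -5.
t=0: f(0,0)=1
t=1: f(1,-1)=1 f(1,1)=1
t=2: f(2,-2)=1 f(2,0)=2 f(2,2)=1
t=3: f(3,-3)=1 f(3,-1)=3 f(3,1)=3 f(3,3)=1
t=4: f(4,-4)=1 f(4,-2)=4 f(4,0)=6 f(4,2)=4 f(4,4)=1
t=5: f(5,-5)=1 f(5,-3)=5 f(5,-1)=10 f(5,1)=10 f(5,3)=5 f(5,5)=1
t=6: f(6,-4)=6 f(6,-2)=15 f(6,0)=20 f(6,2)=15 f(6,4)=6 f(6,6)=1
t=7: f(7,-5)=6 f(7,-3)=21 f(7,-1)=35 f(7,1)=35 f(7,3)=21 f(7,5)=7 f(7,7)=1
t=8: f(8,-4)=27 f(8,-2)=56 f(8,0)=70 f(8,2)=56 f(8,4)=28 f(8,6)=8 f(8,8)=1
t=9: f(9,-5)=27 f(9,-3)=83 f(9,-1)=126 f(9,1)=126 f(9,3)=84 f(9,5)=36 f(9,7)=9 f(9,9)=1
Σ_s f(9,s) = 492
P = 492/512 = 123/128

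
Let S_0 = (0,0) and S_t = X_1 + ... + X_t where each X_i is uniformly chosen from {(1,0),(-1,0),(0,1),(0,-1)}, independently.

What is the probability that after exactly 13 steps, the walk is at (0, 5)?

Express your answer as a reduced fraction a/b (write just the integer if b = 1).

Answer: 511225/67108864

Derivation:
Let h be the number of horizontal steps (so 13-h are vertical). To end at (0,5) need (h+0)/2 right-steps and ((13-h)+5)/2 up-steps.
Sum over h with 0 ≤ h ≤ 8, h ≡ 0 (mod 2), 13-h ≡ 1 (mod 2):
h=0: C(13,0)·C(0,0)·C(13,9) = 1·1·715 = 715
h=2: C(13,2)·C(2,1)·C(11,8) = 78·2·165 = 25740
h=4: C(13,4)·C(4,2)·C(9,7) = 715·6·36 = 154440
h=6: C(13,6)·C(6,3)·C(7,6) = 1716·20·7 = 240240
h=8: C(13,8)·C(8,4)·C(5,5) = 1287·70·1 = 90090
Total favorable: 511225
Total paths: 4^13 = 67108864
P = 511225/67108864 = 511225/67108864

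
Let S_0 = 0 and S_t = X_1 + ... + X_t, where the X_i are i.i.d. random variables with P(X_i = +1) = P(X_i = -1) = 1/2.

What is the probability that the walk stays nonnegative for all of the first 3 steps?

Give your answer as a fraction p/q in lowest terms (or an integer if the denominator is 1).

Let f(t,s) = #length-t paths at position s with S_1..S_t all ≥ 0.
f(t,s) = f(t-1,s-1) + f(t-1,s+1) for s ≥ 0; f(t,s) = 0 for s < 0.
t=0: f(0,0)=1
t=1: f(1,1)=1
t=2: f(2,0)=1 f(2,2)=1
t=3: f(3,1)=2 f(3,3)=1
Σ_s f(3,s) = 3
P = 3/8 = 3/8

Answer: 3/8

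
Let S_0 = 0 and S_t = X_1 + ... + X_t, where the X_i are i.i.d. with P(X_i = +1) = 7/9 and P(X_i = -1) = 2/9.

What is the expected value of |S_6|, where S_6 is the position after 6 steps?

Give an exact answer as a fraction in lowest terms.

Answer: 610010/177147

Derivation:
S_6 takes values m ≡ 0 (mod 2) with |m| ≤ 6; P(S_6=m) = C(6,(6+m)/2) · (7/9)^((6+m)/2) · (2/9)^((6-m)/2).
Distribution: P(S=-6)=64/531441, P(S=-4)=448/177147, P(S=-2)=3920/177147, P(S=0)=54880/531441, P(S=2)=48020/177147, P(S=4)=67228/177147, P(S=6)=117649/531441
E[|S_6|] = Σ_m |m|·P(S_6=m) = 610010/177147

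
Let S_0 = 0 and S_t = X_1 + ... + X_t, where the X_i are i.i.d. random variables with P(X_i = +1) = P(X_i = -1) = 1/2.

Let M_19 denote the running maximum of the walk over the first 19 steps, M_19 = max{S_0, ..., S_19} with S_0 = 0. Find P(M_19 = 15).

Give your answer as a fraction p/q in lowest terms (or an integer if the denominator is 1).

Answer: 171/524288

Derivation:
Let M_19 = max(S_0,...,S_19). Use the reflection principle: for j ≥ 1, #{paths with M_19 ≥ j} = #{S_19 ≥ j} + #{S_19 ≥ j+1}.
By reflection, #{M_19 ≥ 15} = #{S_19 ≥ 15} + #{S_19 ≥ 16} = 191 + 20 = 211.
#{M_19 ≥ 16} = #{S_19 ≥ 16} + #{S_19 ≥ 17} = 20 + 20 = 40.
#{M_19 = 15} = 211 - 40 = 171.
P(M_19 = 15) = 171/524288 = 171/524288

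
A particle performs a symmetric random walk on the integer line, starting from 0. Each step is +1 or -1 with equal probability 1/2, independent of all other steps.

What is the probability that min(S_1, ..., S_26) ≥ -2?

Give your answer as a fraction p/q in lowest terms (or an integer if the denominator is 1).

Let f(t,s) = #length-t paths at position s with S_1..S_t all ≥ -2.
f(t,s) = f(t-1,s-1) + f(t-1,s+1) for s ≥ -2; f(t,s) = 0 for s < -2.
t=0: f(0,0)=1
t=1: f(1,-1)=1 f(1,1)=1
t=2: f(2,-2)=1 f(2,0)=2 f(2,2)=1
t=3: f(3,-1)=3 f(3,1)=3 f(3,3)=1
t=4: f(4,-2)=3 f(4,0)=6 f(4,2)=4 f(4,4)=1
t=5: f(5,-1)=9 f(5,1)=10 f(5,3)=5 f(5,5)=1
t=6: f(6,-2)=9 f(6,0)=19 f(6,2)=15 f(6,4)=6 f(6,6)=1
t=7: f(7,-1)=28 f(7,1)=34 f(7,3)=21 f(7,5)=7 f(7,7)=1
t=8: f(8,-2)=28 f(8,0)=62 f(8,2)=55 f(8,4)=28 f(8,6)=8 f(8,8)=1
t=9: f(9,-1)=90 f(9,1)=117 f(9,3)=83 f(9,5)=36 f(9,7)=9 f(9,9)=1
t=10: f(10,-2)=90 f(10,0)=207 f(10,2)=200 f(10,4)=119 f(10,6)=45 f(10,8)=10 f(10,10)=1
t=11: f(11,-1)=297 f(11,1)=407 f(11,3)=319 f(11,5)=164 f(11,7)=55 f(11,9)=11 f(11,11)=1
t=12: f(12,-2)=297 f(12,0)=704 f(12,2)=726 f(12,4)=483 f(12,6)=219 f(12,8)=66 f(12,10)=12 f(12,12)=1
t=13: f(13,-1)=1001 f(13,1)=1430 f(13,3)=1209 f(13,5)=702 f(13,7)=285 f(13,9)=78 f(13,11)=13 f(13,13)=1
t=14: f(14,-2)=1001 f(14,0)=2431 f(14,2)=2639 f(14,4)=1911 f(14,6)=987 f(14,8)=363 f(14,10)=91 f(14,12)=14 f(14,14)=1
t=15: f(15,-1)=3432 f(15,1)=5070 f(15,3)=4550 f(15,5)=2898 f(15,7)=1350 f(15,9)=454 f(15,11)=105 f(15,13)=15 f(15,15)=1
t=16: f(16,-2)=3432 f(16,0)=8502 f(16,2)=9620 f(16,4)=7448 f(16,6)=4248 f(16,8)=1804 f(16,10)=559 f(16,12)=120 f(16,14)=16 f(16,16)=1
t=17: f(17,-1)=11934 f(17,1)=18122 f(17,3)=17068 f(17,5)=11696 f(17,7)=6052 f(17,9)=2363 f(17,11)=679 f(17,13)=136 f(17,15)=17 f(17,17)=1
t=18: f(18,-2)=11934 f(18,0)=30056 f(18,2)=35190 f(18,4)=28764 f(18,6)=17748 f(18,8)=8415 f(18,10)=3042 f(18,12)=815 f(18,14)=153 f(18,16)=18 f(18,18)=1
t=19: f(19,-1)=41990 f(19,1)=65246 f(19,3)=63954 f(19,5)=46512 f(19,7)=26163 f(19,9)=11457 f(19,11)=3857 f(19,13)=968 f(19,15)=171 f(19,17)=19 f(19,19)=1
t=20: f(20,-2)=41990 f(20,0)=107236 f(20,2)=129200 f(20,4)=110466 f(20,6)=72675 f(20,8)=37620 f(20,10)=15314 f(20,12)=4825 f(20,14)=1139 f(20,16)=190 f(20,18)=20 f(20,20)=1
t=21: f(21,-1)=149226 f(21,1)=236436 f(21,3)=239666 f(21,5)=183141 f(21,7)=110295 f(21,9)=52934 f(21,11)=20139 f(21,13)=5964 f(21,15)=1329 f(21,17)=210 f(21,19)=21 f(21,21)=1
t=22: f(22,-2)=149226 f(22,0)=385662 f(22,2)=476102 f(22,4)=422807 f(22,6)=293436 f(22,8)=163229 f(22,10)=73073 f(22,12)=26103 f(22,14)=7293 f(22,16)=1539 f(22,18)=231 f(22,20)=22 f(22,22)=1
t=23: f(23,-1)=534888 f(23,1)=861764 f(23,3)=898909 f(23,5)=716243 f(23,7)=456665 f(23,9)=236302 f(23,11)=99176 f(23,13)=33396 f(23,15)=8832 f(23,17)=1770 f(23,19)=253 f(23,21)=23 f(23,23)=1
t=24: f(24,-2)=534888 f(24,0)=1396652 f(24,2)=1760673 f(24,4)=1615152 f(24,6)=1172908 f(24,8)=692967 f(24,10)=335478 f(24,12)=132572 f(24,14)=42228 f(24,16)=10602 f(24,18)=2023 f(24,20)=276 f(24,22)=24 f(24,24)=1
t=25: f(25,-1)=1931540 f(25,1)=3157325 f(25,3)=3375825 f(25,5)=2788060 f(25,7)=1865875 f(25,9)=1028445 f(25,11)=468050 f(25,13)=174800 f(25,15)=52830 f(25,17)=12625 f(25,19)=2299 f(25,21)=300 f(25,23)=25 f(25,25)=1
t=26: f(26,-2)=1931540 f(26,0)=5088865 f(26,2)=6533150 f(26,4)=6163885 f(26,6)=4653935 f(26,8)=2894320 f(26,10)=1496495 f(26,12)=642850 f(26,14)=227630 f(26,16)=65455 f(26,18)=14924 f(26,20)=2599 f(26,22)=325 f(26,24)=26 f(26,26)=1
Σ_s f(26,s) = 29716000
P = 29716000/67108864 = 928625/2097152

Answer: 928625/2097152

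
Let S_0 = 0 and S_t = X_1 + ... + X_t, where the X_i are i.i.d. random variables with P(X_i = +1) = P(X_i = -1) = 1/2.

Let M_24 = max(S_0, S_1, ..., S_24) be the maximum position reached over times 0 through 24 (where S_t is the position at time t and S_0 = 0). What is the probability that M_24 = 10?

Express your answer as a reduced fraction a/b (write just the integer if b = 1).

Answer: 43263/2097152

Derivation:
Let M_24 = max(S_0,...,S_24). Use the reflection principle: for j ≥ 1, #{paths with M_24 ≥ j} = #{S_24 ≥ j} + #{S_24 ≥ j+1}.
By reflection, #{M_24 ≥ 10} = #{S_24 ≥ 10} + #{S_24 ≥ 11} = 536155 + 190051 = 726206.
#{M_24 ≥ 11} = #{S_24 ≥ 11} + #{S_24 ≥ 12} = 190051 + 190051 = 380102.
#{M_24 = 10} = 726206 - 380102 = 346104.
P(M_24 = 10) = 346104/16777216 = 43263/2097152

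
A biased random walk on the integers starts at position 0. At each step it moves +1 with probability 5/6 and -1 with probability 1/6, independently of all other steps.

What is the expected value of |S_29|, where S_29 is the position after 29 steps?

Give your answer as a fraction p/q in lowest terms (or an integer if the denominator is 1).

Answer: 14840643646637193928603/767617776808101937152

Derivation:
S_29 takes values m ≡ 1 (mod 2) with |m| ≤ 29; P(S_29=m) = C(29,(29+m)/2) · (5/6)^((29+m)/2) · (1/6)^((29-m)/2).
Distribution: P(S=-29)=1/36845653286788892983296, P(S=-27)=145/36845653286788892983296, P(S=-25)=5075/18422826643394446491648, P(S=-23)=25375/2046980738154938499072, P(S=-21)=1649375/4093961476309876998144, P(S=-19)=41234375/4093961476309876998144, P(S=-17)=206171875/1023490369077469249536, P(S=-15)=3387109375/1023490369077469249536, P(S=-13)=186291015625/4093961476309876998144, P(S=-11)=6520185546875/12281884428929630994432, P(S=-9)=32600927734375/6140942214464815497216, P(S=-7)=281553466796875/6140942214464815497216, P(S=-5)=1407767333984375/4093961476309876998144, P(S=-3)=9204632568359375/4093961476309876998144, P(S=-1)=6574737548828125/511745184538734624768, P(S=1)=32873687744140625/511745184538734624768, P(S=3)=1150579071044921875/4093961476309876998144, P(S=5)=4399272918701171875/4093961476309876998144, P(S=7)=21996364593505859375/6140942214464815497216, P(S=9)=63673686981201171875/6140942214464815497216, P(S=11)=318368434906005859375/12281884428929630994432, P(S=13)=227406024932861328125/4093961476309876998144, P(S=15)=103366374969482421875/1023490369077469249536, P(S=17)=157296657562255859375/1023490369077469249536, P(S=19)=786483287811279296875/4093961476309876998144, P(S=21)=786483287811279296875/4093961476309876998144, P(S=23)=302493572235107421875/2046980738154938499072, P(S=25)=1512467861175537109375/18422826643394446491648, P(S=27)=1080334186553955078125/36845653286788892983296, P(S=29)=186264514923095703125/36845653286788892983296
E[|S_29|] = Σ_m |m|·P(S_29=m) = 14840643646637193928603/767617776808101937152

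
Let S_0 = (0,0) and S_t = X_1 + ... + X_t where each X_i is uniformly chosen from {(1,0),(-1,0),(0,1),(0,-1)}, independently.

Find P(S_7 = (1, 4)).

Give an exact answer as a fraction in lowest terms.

Answer: 147/16384

Derivation:
Let h be the number of horizontal steps (so 7-h are vertical). To end at (1,4) need (h+1)/2 right-steps and ((7-h)+4)/2 up-steps.
Sum over h with 1 ≤ h ≤ 3, h ≡ 1 (mod 2), 7-h ≡ 0 (mod 2):
h=1: C(7,1)·C(1,1)·C(6,5) = 7·1·6 = 42
h=3: C(7,3)·C(3,2)·C(4,4) = 35·3·1 = 105
Total favorable: 147
Total paths: 4^7 = 16384
P = 147/16384 = 147/16384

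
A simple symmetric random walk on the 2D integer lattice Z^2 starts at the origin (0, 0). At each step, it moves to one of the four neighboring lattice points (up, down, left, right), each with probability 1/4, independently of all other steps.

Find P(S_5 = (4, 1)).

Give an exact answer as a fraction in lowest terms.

Let h be the number of horizontal steps (so 5-h are vertical). To end at (4,1) need (h+4)/2 right-steps and ((5-h)+1)/2 up-steps.
Sum over h with 4 ≤ h ≤ 4, h ≡ 0 (mod 2), 5-h ≡ 1 (mod 2):
h=4: C(5,4)·C(4,4)·C(1,1) = 5·1·1 = 5
Total favorable: 5
Total paths: 4^5 = 1024
P = 5/1024 = 5/1024

Answer: 5/1024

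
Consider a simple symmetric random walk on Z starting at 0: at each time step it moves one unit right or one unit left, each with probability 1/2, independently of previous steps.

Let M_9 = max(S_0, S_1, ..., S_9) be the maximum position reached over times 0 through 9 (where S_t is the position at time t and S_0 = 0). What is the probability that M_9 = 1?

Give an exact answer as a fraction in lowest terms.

Answer: 63/256

Derivation:
Let M_9 = max(S_0,...,S_9). Use the reflection principle: for j ≥ 1, #{paths with M_9 ≥ j} = #{S_9 ≥ j} + #{S_9 ≥ j+1}.
By reflection, #{M_9 ≥ 1} = #{S_9 ≥ 1} + #{S_9 ≥ 2} = 256 + 130 = 386.
#{M_9 ≥ 2} = #{S_9 ≥ 2} + #{S_9 ≥ 3} = 130 + 130 = 260.
#{M_9 = 1} = 386 - 260 = 126.
P(M_9 = 1) = 126/512 = 63/256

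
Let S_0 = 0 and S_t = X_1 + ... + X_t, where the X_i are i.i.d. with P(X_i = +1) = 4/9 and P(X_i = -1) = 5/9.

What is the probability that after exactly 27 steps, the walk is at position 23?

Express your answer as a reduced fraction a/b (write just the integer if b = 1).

Answer: 365917469723852800/2153693963075557766310747

Derivation:
To reach position 23 after 27 steps: need 25 steps of +1 and 2 steps of -1.
Number of such sequences: C(27,25) = 351
Each has probability (4/9)^25 · (5/9)^2 = 28147497671065600/58149737003040059690390169
P = 351 · 28147497671065600/58149737003040059690390169 = 365917469723852800/2153693963075557766310747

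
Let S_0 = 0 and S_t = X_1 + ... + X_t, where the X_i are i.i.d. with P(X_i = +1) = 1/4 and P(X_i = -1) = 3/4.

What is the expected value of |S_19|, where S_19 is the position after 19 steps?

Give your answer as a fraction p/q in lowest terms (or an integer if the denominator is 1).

S_19 takes values m ≡ 1 (mod 2) with |m| ≤ 19; P(S_19=m) = C(19,(19+m)/2) · (1/4)^((19+m)/2) · (3/4)^((19-m)/2).
Distribution: P(S=-19)=1162261467/274877906944, P(S=-17)=7360989291/274877906944, P(S=-15)=22082967873/274877906944, P(S=-13)=41712272649/274877906944, P(S=-11)=13904090883/68719476736, P(S=-9)=13904090883/68719476736, P(S=-7)=10814292909/68719476736, P(S=-5)=6694562277/68719476736, P(S=-3)=6694562277/137438953472, P(S=-1)=2727414261/137438953472, P(S=1)=909138087/137438953472, P(S=3)=247946751/137438953472, P(S=5)=27549639/68719476736, P(S=7)=4944807/68719476736, P(S=9)=706401/68719476736, P(S=11)=78489/68719476736, P(S=13)=26163/274877906944, P(S=15)=1539/274877906944, P(S=17)=57/274877906944, P(S=19)=1/274877906944
E[|S_19|] = Σ_m |m|·P(S_19=m) = 163711838773/17179869184

Answer: 163711838773/17179869184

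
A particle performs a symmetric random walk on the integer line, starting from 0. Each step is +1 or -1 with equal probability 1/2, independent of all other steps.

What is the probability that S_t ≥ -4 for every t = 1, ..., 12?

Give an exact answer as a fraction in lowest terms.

Answer: 1749/2048

Derivation:
Let f(t,s) = #length-t paths at position s with S_1..S_t all ≥ -4.
f(t,s) = f(t-1,s-1) + f(t-1,s+1) for s ≥ -4; f(t,s) = 0 for s < -4.
t=0: f(0,0)=1
t=1: f(1,-1)=1 f(1,1)=1
t=2: f(2,-2)=1 f(2,0)=2 f(2,2)=1
t=3: f(3,-3)=1 f(3,-1)=3 f(3,1)=3 f(3,3)=1
t=4: f(4,-4)=1 f(4,-2)=4 f(4,0)=6 f(4,2)=4 f(4,4)=1
t=5: f(5,-3)=5 f(5,-1)=10 f(5,1)=10 f(5,3)=5 f(5,5)=1
t=6: f(6,-4)=5 f(6,-2)=15 f(6,0)=20 f(6,2)=15 f(6,4)=6 f(6,6)=1
t=7: f(7,-3)=20 f(7,-1)=35 f(7,1)=35 f(7,3)=21 f(7,5)=7 f(7,7)=1
t=8: f(8,-4)=20 f(8,-2)=55 f(8,0)=70 f(8,2)=56 f(8,4)=28 f(8,6)=8 f(8,8)=1
t=9: f(9,-3)=75 f(9,-1)=125 f(9,1)=126 f(9,3)=84 f(9,5)=36 f(9,7)=9 f(9,9)=1
t=10: f(10,-4)=75 f(10,-2)=200 f(10,0)=251 f(10,2)=210 f(10,4)=120 f(10,6)=45 f(10,8)=10 f(10,10)=1
t=11: f(11,-3)=275 f(11,-1)=451 f(11,1)=461 f(11,3)=330 f(11,5)=165 f(11,7)=55 f(11,9)=11 f(11,11)=1
t=12: f(12,-4)=275 f(12,-2)=726 f(12,0)=912 f(12,2)=791 f(12,4)=495 f(12,6)=220 f(12,8)=66 f(12,10)=12 f(12,12)=1
Σ_s f(12,s) = 3498
P = 3498/4096 = 1749/2048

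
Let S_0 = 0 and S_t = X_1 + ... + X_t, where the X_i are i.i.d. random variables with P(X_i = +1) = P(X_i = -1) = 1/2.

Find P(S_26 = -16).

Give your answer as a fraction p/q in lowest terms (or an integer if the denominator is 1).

Answer: 16445/16777216

Derivation:
To reach position -16 after 26 steps: need 5 steps of +1 and 21 of -1.
Favorable paths: C(26,5) = 65780
Total paths: 2^26 = 67108864
P = 65780/67108864 = 16445/16777216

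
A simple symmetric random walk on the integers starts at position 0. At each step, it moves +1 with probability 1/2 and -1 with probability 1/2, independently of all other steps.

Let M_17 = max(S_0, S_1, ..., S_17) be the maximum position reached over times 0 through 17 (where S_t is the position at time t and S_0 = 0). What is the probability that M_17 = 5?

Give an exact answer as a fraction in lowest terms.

Answer: 1547/16384

Derivation:
Let M_17 = max(S_0,...,S_17). Use the reflection principle: for j ≥ 1, #{paths with M_17 ≥ j} = #{S_17 ≥ j} + #{S_17 ≥ j+1}.
By reflection, #{M_17 ≥ 5} = #{S_17 ≥ 5} + #{S_17 ≥ 6} = 21778 + 9402 = 31180.
#{M_17 ≥ 6} = #{S_17 ≥ 6} + #{S_17 ≥ 7} = 9402 + 9402 = 18804.
#{M_17 = 5} = 31180 - 18804 = 12376.
P(M_17 = 5) = 12376/131072 = 1547/16384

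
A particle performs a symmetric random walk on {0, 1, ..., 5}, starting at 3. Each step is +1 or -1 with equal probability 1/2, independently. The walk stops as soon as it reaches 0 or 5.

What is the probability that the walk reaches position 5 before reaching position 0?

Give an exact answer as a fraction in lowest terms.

Answer: 3/5

Derivation:
Symmetric walk (p = 1/2): the harmonic-function argument gives P(hit 5 before 0 | start at 3) = a/N.
P = 3/5 = 3/5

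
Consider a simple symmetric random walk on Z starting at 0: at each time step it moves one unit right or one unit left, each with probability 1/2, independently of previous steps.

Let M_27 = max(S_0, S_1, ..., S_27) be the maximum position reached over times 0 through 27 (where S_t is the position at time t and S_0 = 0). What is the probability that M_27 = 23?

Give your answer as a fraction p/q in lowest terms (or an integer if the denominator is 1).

Let M_27 = max(S_0,...,S_27). Use the reflection principle: for j ≥ 1, #{paths with M_27 ≥ j} = #{S_27 ≥ j} + #{S_27 ≥ j+1}.
By reflection, #{M_27 ≥ 23} = #{S_27 ≥ 23} + #{S_27 ≥ 24} = 379 + 28 = 407.
#{M_27 ≥ 24} = #{S_27 ≥ 24} + #{S_27 ≥ 25} = 28 + 28 = 56.
#{M_27 = 23} = 407 - 56 = 351.
P(M_27 = 23) = 351/134217728 = 351/134217728

Answer: 351/134217728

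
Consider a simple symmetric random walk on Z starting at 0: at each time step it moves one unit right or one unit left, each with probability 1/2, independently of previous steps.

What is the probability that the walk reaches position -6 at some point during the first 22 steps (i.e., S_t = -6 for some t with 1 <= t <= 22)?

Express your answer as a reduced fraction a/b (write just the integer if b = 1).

Count via complement. Let g(t,s) = #length-t paths at position s with S_1..S_t all ≠ -6.
g(t,s) = g(t-1,s-1) + g(t-1,s+1) for s ≠ -6; g(t,-6) = 0.
t=0: g(0,0)=1
t=1: g(1,-1)=1 g(1,1)=1
t=2: g(2,-2)=1 g(2,0)=2 g(2,2)=1
t=3: g(3,-3)=1 g(3,-1)=3 g(3,1)=3 g(3,3)=1
t=4: g(4,-4)=1 g(4,-2)=4 g(4,0)=6 g(4,2)=4 g(4,4)=1
t=5: g(5,-5)=1 g(5,-3)=5 g(5,-1)=10 g(5,1)=10 g(5,3)=5 g(5,5)=1
t=6: g(6,-4)=6 g(6,-2)=15 g(6,0)=20 g(6,2)=15 g(6,4)=6 g(6,6)=1
t=7: g(7,-5)=6 g(7,-3)=21 g(7,-1)=35 g(7,1)=35 g(7,3)=21 g(7,5)=7 g(7,7)=1
t=8: g(8,-4)=27 g(8,-2)=56 g(8,0)=70 g(8,2)=56 g(8,4)=28 g(8,6)=8 g(8,8)=1
t=9: g(9,-5)=27 g(9,-3)=83 g(9,-1)=126 g(9,1)=126 g(9,3)=84 g(9,5)=36 g(9,7)=9 g(9,9)=1
t=10: g(10,-4)=110 g(10,-2)=209 g(10,0)=252 g(10,2)=210 g(10,4)=120 g(10,6)=45 g(10,8)=10 g(10,10)=1
t=11: g(11,-5)=110 g(11,-3)=319 g(11,-1)=461 g(11,1)=462 g(11,3)=330 g(11,5)=165 g(11,7)=55 g(11,9)=11 g(11,11)=1
t=12: g(12,-4)=429 g(12,-2)=780 g(12,0)=923 g(12,2)=792 g(12,4)=495 g(12,6)=220 g(12,8)=66 g(12,10)=12 g(12,12)=1
t=13: g(13,-5)=429 g(13,-3)=1209 g(13,-1)=1703 g(13,1)=1715 g(13,3)=1287 g(13,5)=715 g(13,7)=286 g(13,9)=78 g(13,11)=13 g(13,13)=1
t=14: g(14,-4)=1638 g(14,-2)=2912 g(14,0)=3418 g(14,2)=3002 g(14,4)=2002 g(14,6)=1001 g(14,8)=364 g(14,10)=91 g(14,12)=14 g(14,14)=1
t=15: g(15,-5)=1638 g(15,-3)=4550 g(15,-1)=6330 g(15,1)=6420 g(15,3)=5004 g(15,5)=3003 g(15,7)=1365 g(15,9)=455 g(15,11)=105 g(15,13)=15 g(15,15)=1
t=16: g(16,-4)=6188 g(16,-2)=10880 g(16,0)=12750 g(16,2)=11424 g(16,4)=8007 g(16,6)=4368 g(16,8)=1820 g(16,10)=560 g(16,12)=120 g(16,14)=16 g(16,16)=1
t=17: g(17,-5)=6188 g(17,-3)=17068 g(17,-1)=23630 g(17,1)=24174 g(17,3)=19431 g(17,5)=12375 g(17,7)=6188 g(17,9)=2380 g(17,11)=680 g(17,13)=136 g(17,15)=17 g(17,17)=1
t=18: g(18,-4)=23256 g(18,-2)=40698 g(18,0)=47804 g(18,2)=43605 g(18,4)=31806 g(18,6)=18563 g(18,8)=8568 g(18,10)=3060 g(18,12)=816 g(18,14)=153 g(18,16)=18 g(18,18)=1
t=19: g(19,-5)=23256 g(19,-3)=63954 g(19,-1)=88502 g(19,1)=91409 g(19,3)=75411 g(19,5)=50369 g(19,7)=27131 g(19,9)=11628 g(19,11)=3876 g(19,13)=969 g(19,15)=171 g(19,17)=19 g(19,19)=1
t=20: g(20,-4)=87210 g(20,-2)=152456 g(20,0)=179911 g(20,2)=166820 g(20,4)=125780 g(20,6)=77500 g(20,8)=38759 g(20,10)=15504 g(20,12)=4845 g(20,14)=1140 g(20,16)=190 g(20,18)=20 g(20,20)=1
t=21: g(21,-5)=87210 g(21,-3)=239666 g(21,-1)=332367 g(21,1)=346731 g(21,3)=292600 g(21,5)=203280 g(21,7)=116259 g(21,9)=54263 g(21,11)=20349 g(21,13)=5985 g(21,15)=1330 g(21,17)=210 g(21,19)=21 g(21,21)=1
t=22: g(22,-4)=326876 g(22,-2)=572033 g(22,0)=679098 g(22,2)=639331 g(22,4)=495880 g(22,6)=319539 g(22,8)=170522 g(22,10)=74612 g(22,12)=26334 g(22,14)=7315 g(22,16)=1540 g(22,18)=231 g(22,20)=22 g(22,22)=1
Paths never hitting -6: Σ_s g(22,s) = 3313334
Paths hitting -6: 2^22 - 3313334 = 880970
P = 880970/4194304 = 440485/2097152

Answer: 440485/2097152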